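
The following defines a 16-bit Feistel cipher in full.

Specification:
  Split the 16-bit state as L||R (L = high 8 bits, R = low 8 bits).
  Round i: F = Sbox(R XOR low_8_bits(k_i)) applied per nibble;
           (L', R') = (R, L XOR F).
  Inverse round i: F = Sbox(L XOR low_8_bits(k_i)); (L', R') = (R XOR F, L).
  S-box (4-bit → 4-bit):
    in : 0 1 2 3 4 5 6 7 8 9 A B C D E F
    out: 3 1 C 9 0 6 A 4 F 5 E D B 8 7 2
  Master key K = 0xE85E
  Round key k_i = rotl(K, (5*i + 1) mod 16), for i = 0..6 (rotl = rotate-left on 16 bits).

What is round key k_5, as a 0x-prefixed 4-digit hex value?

0x7BA1

K = 0xE85E
k_0 = rotl(K, (5*0+1) mod 16) = rotl(K, 1) = 0xD0BD
k_1 = rotl(K, (5*1+1) mod 16) = rotl(K, 6) = 0x17BA
k_2 = rotl(K, (5*2+1) mod 16) = rotl(K, 11) = 0xF742
k_3 = rotl(K, (5*3+1) mod 16) = rotl(K, 0) = 0xE85E
k_4 = rotl(K, (5*4+1) mod 16) = rotl(K, 5) = 0x0BDD
k_5 = rotl(K, (5*5+1) mod 16) = rotl(K, 10) = 0x7BA1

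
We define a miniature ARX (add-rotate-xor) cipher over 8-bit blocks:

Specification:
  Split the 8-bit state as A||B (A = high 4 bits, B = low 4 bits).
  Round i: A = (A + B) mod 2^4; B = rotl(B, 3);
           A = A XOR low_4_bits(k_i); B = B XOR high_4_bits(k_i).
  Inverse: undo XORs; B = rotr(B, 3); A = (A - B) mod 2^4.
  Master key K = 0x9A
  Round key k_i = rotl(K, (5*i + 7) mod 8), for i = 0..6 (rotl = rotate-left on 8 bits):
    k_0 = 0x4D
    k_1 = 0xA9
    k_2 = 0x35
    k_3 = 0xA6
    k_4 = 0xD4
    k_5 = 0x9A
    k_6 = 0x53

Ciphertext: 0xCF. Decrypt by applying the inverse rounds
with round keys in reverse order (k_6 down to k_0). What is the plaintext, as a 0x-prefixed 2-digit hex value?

0x99

s_0 = ciphertext = 0xCF
s_1 = InvRound(s_0, k_6) = 0xA5
s_2 = InvRound(s_1, k_5) = 0x79
s_3 = InvRound(s_2, k_4) = 0xB8
s_4 = InvRound(s_3, k_3) = 0x94
s_5 = InvRound(s_4, k_2) = 0xEE
s_6 = InvRound(s_5, k_1) = 0xF8
s_7 = InvRound(s_6, k_0) = 0x99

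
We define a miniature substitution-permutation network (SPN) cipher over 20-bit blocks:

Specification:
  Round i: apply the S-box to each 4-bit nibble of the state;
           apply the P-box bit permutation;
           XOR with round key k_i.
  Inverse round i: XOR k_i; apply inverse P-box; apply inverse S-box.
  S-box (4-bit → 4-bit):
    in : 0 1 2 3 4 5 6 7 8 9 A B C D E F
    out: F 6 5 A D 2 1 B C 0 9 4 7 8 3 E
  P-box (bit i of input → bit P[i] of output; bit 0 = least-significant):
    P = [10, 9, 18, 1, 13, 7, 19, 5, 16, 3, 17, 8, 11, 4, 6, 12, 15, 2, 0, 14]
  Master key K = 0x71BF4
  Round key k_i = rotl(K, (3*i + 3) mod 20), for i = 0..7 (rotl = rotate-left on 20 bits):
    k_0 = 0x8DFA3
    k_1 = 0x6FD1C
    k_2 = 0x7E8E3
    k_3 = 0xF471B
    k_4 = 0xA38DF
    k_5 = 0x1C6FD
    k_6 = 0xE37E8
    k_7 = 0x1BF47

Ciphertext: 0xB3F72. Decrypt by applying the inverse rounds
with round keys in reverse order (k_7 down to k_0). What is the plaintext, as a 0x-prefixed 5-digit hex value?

0x16AF8

s_0 = ciphertext = 0xB3F72
s_1 = InvRound(s_0, k_7) = 0xC5B89
s_2 = InvRound(s_1, k_6) = 0x82BA6
s_3 = InvRound(s_2, k_5) = 0x4C72A
s_4 = InvRound(s_3, k_4) = 0x0080C
s_5 = InvRound(s_4, k_3) = 0xFE4B0
s_6 = InvRound(s_5, k_2) = 0xBC9BA
s_7 = InvRound(s_6, k_1) = 0x5D604
s_8 = InvRound(s_7, k_0) = 0x16AF8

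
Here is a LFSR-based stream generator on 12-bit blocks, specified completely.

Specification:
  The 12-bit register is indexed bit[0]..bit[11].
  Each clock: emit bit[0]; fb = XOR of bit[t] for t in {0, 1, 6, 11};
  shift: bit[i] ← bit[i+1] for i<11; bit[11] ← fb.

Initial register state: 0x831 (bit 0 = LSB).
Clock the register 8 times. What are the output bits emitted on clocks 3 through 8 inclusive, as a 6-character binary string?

reg_0 = 0x831
clock 1: out=1, reg = 0x418
clock 2: out=0, reg = 0x20C
clock 3: out=0, reg = 0x106
clock 4: out=0, reg = 0x883
clock 5: out=1, reg = 0xC41
clock 6: out=1, reg = 0xE20
clock 7: out=0, reg = 0xF10
clock 8: out=0, reg = 0xF88

001100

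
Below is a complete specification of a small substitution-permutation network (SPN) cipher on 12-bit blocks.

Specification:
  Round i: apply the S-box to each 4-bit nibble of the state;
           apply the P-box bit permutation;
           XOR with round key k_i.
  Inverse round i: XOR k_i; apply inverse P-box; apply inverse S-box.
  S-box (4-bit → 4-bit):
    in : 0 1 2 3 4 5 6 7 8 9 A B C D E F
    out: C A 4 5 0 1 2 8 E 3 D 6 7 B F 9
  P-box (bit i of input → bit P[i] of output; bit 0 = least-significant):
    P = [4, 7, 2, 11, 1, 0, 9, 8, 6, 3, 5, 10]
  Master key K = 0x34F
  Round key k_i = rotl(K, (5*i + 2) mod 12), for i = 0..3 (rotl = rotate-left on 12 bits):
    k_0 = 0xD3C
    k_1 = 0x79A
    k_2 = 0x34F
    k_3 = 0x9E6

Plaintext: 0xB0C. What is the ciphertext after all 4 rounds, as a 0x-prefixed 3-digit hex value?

0xD9F

s_0 = plaintext = 0xB0C
s_1 = Round(s_0, k_0) = 0xE80
s_2 = Round(s_1, k_1) = 0x8F7
s_3 = Round(s_2, k_2) = 0xE65
s_4 = Round(s_3, k_3) = 0xD9F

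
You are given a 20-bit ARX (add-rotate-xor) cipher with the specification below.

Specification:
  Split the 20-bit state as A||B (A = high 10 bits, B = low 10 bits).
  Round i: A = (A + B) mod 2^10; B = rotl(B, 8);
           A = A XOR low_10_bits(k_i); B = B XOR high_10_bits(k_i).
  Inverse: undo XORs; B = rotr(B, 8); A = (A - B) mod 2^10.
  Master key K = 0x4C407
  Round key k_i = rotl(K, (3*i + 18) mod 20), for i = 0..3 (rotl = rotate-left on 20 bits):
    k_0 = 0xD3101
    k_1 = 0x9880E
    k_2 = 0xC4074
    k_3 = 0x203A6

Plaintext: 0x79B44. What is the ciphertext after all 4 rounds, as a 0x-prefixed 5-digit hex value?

s_0 = plaintext = 0x79B44
s_1 = Round(s_0, k_0) = 0x0AF9D
s_2 = Round(s_1, k_1) = 0xF1B85
s_3 = Round(s_2, k_2) = 0xCFEF1
s_4 = Round(s_3, k_3) = 0x6593C

0x6593C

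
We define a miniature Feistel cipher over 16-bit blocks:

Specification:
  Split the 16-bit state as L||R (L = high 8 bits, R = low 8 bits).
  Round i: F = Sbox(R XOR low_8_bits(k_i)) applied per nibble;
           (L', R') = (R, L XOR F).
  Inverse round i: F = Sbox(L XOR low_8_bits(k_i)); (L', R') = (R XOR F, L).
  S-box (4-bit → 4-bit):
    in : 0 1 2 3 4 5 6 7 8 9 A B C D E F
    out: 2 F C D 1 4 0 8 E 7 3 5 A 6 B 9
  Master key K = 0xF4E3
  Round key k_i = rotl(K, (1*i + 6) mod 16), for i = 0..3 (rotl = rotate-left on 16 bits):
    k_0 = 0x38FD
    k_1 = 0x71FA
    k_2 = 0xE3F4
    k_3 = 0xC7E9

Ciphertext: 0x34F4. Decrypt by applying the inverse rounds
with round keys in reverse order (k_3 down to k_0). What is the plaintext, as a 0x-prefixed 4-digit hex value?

s_0 = ciphertext = 0x34F4
s_1 = InvRound(s_0, k_3) = 0x9234
s_2 = InvRound(s_1, k_2) = 0x3492
s_3 = InvRound(s_2, k_1) = 0x3934
s_4 = InvRound(s_3, k_0) = 0x9539

0x9539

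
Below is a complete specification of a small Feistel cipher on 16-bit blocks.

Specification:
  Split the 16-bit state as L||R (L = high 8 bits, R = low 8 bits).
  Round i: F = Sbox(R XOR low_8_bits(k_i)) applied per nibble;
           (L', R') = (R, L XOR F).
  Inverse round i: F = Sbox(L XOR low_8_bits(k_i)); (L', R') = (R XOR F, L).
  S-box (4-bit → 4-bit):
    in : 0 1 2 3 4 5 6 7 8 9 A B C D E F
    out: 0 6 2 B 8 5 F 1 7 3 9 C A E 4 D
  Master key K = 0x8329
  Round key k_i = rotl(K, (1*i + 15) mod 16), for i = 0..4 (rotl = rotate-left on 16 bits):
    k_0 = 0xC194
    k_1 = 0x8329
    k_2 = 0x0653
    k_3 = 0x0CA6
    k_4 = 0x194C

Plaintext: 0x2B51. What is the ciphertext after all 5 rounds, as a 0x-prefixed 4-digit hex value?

0xABF4

s_0 = plaintext = 0x2B51
s_1 = Round(s_0, k_0) = 0x518E
s_2 = Round(s_1, k_1) = 0x8EC0
s_3 = Round(s_2, k_2) = 0xC0B5
s_4 = Round(s_3, k_3) = 0xB5AB
s_5 = Round(s_4, k_4) = 0xABF4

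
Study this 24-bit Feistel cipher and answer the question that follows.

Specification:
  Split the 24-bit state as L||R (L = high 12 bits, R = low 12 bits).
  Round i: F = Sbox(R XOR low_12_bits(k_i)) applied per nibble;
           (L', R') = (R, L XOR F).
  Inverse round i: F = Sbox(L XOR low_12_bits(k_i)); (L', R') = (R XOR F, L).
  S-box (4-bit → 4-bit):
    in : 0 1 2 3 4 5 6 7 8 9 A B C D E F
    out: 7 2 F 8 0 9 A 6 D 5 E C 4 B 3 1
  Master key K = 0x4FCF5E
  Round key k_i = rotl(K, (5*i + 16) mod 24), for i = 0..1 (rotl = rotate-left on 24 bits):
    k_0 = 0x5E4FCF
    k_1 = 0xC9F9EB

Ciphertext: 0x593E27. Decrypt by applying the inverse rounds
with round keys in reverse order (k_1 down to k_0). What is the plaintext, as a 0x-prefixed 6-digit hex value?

0xC4AA4A

s_0 = ciphertext = 0x593E27
s_1 = InvRound(s_0, k_1) = 0xA4A593
s_2 = InvRound(s_1, k_0) = 0xC4AA4A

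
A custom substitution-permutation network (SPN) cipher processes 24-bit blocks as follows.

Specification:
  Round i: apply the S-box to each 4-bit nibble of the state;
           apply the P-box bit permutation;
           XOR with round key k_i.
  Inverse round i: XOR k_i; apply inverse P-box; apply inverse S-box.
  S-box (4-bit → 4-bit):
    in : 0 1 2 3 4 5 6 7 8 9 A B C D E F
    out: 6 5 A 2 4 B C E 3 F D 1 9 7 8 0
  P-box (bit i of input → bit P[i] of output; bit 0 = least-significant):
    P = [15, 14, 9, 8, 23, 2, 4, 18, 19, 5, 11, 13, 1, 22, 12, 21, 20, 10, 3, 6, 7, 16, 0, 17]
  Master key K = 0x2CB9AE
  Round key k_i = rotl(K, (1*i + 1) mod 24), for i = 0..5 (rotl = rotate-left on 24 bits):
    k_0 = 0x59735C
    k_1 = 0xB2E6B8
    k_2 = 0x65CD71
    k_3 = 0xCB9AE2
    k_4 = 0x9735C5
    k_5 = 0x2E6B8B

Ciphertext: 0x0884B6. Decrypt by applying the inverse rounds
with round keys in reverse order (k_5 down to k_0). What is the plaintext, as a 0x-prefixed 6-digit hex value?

s_0 = ciphertext = 0x0884B6
s_1 = InvRound(s_0, k_5) = 0x60E779
s_2 = InvRound(s_1, k_4) = 0x51739D
s_3 = InvRound(s_2, k_3) = 0x6AB9D5
s_4 = InvRound(s_3, k_2) = 0x534523
s_5 = InvRound(s_4, k_1) = 0xD45E1A
s_6 = InvRound(s_5, k_0) = 0x32BA5E

0x32BA5E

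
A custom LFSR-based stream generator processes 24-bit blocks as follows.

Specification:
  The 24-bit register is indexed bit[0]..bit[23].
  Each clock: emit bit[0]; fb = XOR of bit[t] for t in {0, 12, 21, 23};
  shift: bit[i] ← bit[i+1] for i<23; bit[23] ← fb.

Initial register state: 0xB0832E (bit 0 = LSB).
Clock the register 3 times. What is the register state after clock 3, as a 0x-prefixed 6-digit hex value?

0xD61065

reg_0 = 0xB0832E
clock 1: out=0, reg = 0x584197
clock 2: out=1, reg = 0xAC20CB
clock 3: out=1, reg = 0xD61065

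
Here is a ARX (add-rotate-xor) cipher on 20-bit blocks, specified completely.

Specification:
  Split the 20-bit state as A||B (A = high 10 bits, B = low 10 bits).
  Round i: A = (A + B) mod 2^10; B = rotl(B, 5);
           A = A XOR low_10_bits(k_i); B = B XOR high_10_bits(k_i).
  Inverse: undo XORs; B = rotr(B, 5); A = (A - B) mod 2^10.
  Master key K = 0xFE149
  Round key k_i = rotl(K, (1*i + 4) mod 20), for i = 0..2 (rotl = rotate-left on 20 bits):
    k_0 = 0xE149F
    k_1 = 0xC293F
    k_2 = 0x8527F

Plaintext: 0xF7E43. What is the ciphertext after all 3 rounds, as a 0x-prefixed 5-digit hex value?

0xFFCBB

s_0 = plaintext = 0xF7E43
s_1 = Round(s_0, k_0) = 0xAF7F7
s_2 = Round(s_1, k_1) = 0xE2DF5
s_3 = Round(s_2, k_2) = 0xFFCBB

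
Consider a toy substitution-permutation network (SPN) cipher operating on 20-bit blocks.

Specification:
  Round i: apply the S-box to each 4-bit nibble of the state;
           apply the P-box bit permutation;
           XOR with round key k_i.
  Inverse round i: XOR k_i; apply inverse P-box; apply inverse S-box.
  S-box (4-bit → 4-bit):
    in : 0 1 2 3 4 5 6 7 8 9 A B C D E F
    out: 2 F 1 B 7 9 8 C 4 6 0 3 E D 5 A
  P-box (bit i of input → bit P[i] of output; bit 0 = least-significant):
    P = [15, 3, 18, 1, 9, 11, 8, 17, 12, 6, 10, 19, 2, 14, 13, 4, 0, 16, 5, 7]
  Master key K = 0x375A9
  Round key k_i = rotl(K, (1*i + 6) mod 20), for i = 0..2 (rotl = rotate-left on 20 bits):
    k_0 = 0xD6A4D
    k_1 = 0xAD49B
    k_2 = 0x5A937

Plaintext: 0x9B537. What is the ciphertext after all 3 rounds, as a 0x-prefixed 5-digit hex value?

s_0 = plaintext = 0x9B537
s_1 = Round(s_0, k_0) = 0x2306B
s_2 = Round(s_1, k_1) = 0x814C6
s_3 = Round(s_2, k_2) = 0x7D441

0x7D441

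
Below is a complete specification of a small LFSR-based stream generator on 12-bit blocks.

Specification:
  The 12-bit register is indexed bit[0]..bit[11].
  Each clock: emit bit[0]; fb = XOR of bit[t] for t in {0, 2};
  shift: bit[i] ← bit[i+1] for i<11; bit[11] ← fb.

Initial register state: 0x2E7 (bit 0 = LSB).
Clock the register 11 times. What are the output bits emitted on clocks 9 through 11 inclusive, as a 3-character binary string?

010

reg_0 = 0x2E7
clock 1: out=1, reg = 0x173
clock 2: out=1, reg = 0x8B9
clock 3: out=1, reg = 0xC5C
clock 4: out=0, reg = 0xE2E
clock 5: out=0, reg = 0xF17
clock 6: out=1, reg = 0x78B
clock 7: out=1, reg = 0xBC5
clock 8: out=1, reg = 0x5E2
clock 9: out=0, reg = 0x2F1
clock 10: out=1, reg = 0x978
clock 11: out=0, reg = 0x4BC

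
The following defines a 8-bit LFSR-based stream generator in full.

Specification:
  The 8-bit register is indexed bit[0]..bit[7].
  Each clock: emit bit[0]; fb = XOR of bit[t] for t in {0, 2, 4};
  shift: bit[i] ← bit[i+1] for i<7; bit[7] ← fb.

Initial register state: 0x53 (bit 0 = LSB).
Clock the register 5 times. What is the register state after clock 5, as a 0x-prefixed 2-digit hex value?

reg_0 = 0x53
clock 1: out=1, reg = 0x29
clock 2: out=1, reg = 0x94
clock 3: out=0, reg = 0x4A
clock 4: out=0, reg = 0x25
clock 5: out=1, reg = 0x12

0x12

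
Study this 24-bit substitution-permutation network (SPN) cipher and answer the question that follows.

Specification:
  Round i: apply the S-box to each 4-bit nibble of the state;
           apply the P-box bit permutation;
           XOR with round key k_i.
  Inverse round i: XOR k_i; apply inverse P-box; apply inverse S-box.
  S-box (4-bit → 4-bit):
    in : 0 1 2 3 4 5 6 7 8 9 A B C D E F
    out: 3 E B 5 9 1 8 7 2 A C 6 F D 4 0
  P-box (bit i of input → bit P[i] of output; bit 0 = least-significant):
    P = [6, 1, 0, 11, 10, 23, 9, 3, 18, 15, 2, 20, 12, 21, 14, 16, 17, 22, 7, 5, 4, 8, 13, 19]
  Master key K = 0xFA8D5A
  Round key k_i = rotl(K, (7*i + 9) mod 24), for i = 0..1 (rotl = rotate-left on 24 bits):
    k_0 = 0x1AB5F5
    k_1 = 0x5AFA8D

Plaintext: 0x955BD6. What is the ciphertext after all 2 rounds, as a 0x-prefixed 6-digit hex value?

0x21C38B

s_0 = plaintext = 0x955BD6
s_1 = Round(s_0, k_0) = 0x102AF9
s_2 = Round(s_1, k_1) = 0x21C38B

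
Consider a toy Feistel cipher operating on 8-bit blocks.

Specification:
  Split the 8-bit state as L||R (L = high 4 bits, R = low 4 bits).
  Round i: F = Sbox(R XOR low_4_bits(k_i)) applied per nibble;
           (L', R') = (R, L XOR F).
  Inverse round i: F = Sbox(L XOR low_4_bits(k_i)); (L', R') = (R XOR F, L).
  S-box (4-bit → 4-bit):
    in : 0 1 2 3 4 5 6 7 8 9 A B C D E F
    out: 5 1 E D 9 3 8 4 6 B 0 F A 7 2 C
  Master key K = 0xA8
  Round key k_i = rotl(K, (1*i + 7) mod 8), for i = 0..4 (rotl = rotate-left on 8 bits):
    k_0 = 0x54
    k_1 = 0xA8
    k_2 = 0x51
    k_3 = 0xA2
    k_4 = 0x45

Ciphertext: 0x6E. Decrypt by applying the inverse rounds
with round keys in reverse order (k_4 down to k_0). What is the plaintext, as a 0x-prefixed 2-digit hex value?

0x9A

s_0 = ciphertext = 0x6E
s_1 = InvRound(s_0, k_4) = 0x36
s_2 = InvRound(s_1, k_3) = 0x73
s_3 = InvRound(s_2, k_2) = 0xB7
s_4 = InvRound(s_3, k_1) = 0xAB
s_5 = InvRound(s_4, k_0) = 0x9A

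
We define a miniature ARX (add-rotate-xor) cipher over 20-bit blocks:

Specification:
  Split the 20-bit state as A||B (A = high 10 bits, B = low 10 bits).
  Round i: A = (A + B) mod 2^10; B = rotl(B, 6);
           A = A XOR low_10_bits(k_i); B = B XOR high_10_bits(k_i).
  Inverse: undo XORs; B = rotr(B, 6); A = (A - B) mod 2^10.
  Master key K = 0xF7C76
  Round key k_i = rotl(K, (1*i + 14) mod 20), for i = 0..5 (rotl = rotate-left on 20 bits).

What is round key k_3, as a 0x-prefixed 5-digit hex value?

K = 0xF7C76
k_0 = rotl(K, (1*0+14) mod 20) = rotl(K, 14) = 0xDBDF1
k_1 = rotl(K, (1*1+14) mod 20) = rotl(K, 15) = 0xB7BE3
k_2 = rotl(K, (1*2+14) mod 20) = rotl(K, 16) = 0x6F7C7
k_3 = rotl(K, (1*3+14) mod 20) = rotl(K, 17) = 0xDEF8E

0xDEF8E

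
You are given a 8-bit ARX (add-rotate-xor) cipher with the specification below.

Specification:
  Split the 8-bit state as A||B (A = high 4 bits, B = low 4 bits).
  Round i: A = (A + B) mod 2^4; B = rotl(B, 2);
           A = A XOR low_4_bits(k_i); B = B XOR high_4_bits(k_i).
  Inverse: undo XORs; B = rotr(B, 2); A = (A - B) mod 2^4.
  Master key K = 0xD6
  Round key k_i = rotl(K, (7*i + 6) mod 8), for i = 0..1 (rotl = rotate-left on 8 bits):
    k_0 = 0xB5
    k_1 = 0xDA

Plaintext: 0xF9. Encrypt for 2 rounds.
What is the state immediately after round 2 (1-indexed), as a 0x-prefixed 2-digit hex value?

0x0A

s_0 = plaintext = 0xF9
s_1 = Round(s_0, k_0) = 0xDD
s_2 = Round(s_1, k_1) = 0x0A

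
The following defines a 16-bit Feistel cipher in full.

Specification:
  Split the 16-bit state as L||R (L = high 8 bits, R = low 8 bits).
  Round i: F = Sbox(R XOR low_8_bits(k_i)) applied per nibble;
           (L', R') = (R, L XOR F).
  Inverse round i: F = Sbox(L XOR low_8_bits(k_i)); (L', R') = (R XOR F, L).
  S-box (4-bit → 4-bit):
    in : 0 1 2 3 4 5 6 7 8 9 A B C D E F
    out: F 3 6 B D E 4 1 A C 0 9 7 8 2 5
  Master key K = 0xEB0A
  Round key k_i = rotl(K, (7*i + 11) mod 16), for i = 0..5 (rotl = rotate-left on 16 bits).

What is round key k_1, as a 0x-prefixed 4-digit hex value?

K = 0xEB0A
k_0 = rotl(K, (7*0+11) mod 16) = rotl(K, 11) = 0x5758
k_1 = rotl(K, (7*1+11) mod 16) = rotl(K, 2) = 0xAC2B

0xAC2B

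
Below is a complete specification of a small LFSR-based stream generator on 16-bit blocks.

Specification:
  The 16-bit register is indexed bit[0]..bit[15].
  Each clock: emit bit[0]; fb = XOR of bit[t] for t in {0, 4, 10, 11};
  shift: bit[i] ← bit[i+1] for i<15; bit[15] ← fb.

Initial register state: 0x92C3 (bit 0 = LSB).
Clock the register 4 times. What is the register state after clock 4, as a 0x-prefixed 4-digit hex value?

reg_0 = 0x92C3
clock 1: out=1, reg = 0xC961
clock 2: out=1, reg = 0x64B0
clock 3: out=0, reg = 0x3258
clock 4: out=0, reg = 0x992C

0x992C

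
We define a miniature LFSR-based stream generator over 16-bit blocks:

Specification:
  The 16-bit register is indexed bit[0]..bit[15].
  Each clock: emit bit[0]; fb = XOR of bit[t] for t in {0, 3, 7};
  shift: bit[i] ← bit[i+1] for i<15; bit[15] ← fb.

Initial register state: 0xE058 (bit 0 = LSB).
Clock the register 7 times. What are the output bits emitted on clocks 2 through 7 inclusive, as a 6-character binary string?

001101

reg_0 = 0xE058
clock 1: out=0, reg = 0xF02C
clock 2: out=0, reg = 0xF816
clock 3: out=0, reg = 0x7C0B
clock 4: out=1, reg = 0x3E05
clock 5: out=1, reg = 0x9F02
clock 6: out=0, reg = 0x4F81
clock 7: out=1, reg = 0x27C0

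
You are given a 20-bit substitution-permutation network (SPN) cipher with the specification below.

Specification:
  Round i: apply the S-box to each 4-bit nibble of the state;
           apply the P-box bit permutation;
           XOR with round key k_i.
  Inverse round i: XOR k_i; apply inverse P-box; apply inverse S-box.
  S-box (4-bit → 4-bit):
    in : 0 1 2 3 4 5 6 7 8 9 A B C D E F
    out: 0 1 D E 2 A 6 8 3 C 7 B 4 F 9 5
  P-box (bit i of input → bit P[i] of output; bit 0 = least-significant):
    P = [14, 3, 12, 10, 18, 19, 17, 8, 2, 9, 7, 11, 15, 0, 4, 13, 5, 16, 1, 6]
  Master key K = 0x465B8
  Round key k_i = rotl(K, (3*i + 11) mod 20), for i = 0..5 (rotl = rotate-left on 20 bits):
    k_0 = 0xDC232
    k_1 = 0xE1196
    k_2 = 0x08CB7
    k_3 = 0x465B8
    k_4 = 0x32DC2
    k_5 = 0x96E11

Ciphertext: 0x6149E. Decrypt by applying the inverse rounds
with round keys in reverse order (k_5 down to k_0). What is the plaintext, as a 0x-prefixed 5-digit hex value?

0xAC3A7

s_0 = ciphertext = 0x6149E
s_1 = InvRound(s_0, k_5) = 0x65DAA
s_2 = InvRound(s_1, k_4) = 0xB701A
s_3 = InvRound(s_2, k_3) = 0xA0CD9
s_4 = InvRound(s_3, k_2) = 0x21164
s_5 = InvRound(s_4, k_1) = 0x2CC80
s_6 = InvRound(s_5, k_0) = 0xAC3A7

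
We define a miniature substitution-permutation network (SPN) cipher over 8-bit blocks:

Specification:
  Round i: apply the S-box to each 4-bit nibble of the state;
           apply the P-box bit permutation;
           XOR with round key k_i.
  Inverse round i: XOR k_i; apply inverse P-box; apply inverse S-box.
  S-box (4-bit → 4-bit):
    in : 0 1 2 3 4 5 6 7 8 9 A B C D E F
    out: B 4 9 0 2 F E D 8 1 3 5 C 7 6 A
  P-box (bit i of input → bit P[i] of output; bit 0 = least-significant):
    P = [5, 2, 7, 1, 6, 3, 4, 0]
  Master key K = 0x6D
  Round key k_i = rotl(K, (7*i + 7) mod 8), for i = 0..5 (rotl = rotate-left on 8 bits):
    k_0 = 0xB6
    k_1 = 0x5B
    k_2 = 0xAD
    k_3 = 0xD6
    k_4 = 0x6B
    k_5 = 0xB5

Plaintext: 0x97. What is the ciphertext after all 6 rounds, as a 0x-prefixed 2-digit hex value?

s_0 = plaintext = 0x97
s_1 = Round(s_0, k_0) = 0x54
s_2 = Round(s_1, k_1) = 0x06
s_3 = Round(s_2, k_2) = 0x62
s_4 = Round(s_3, k_3) = 0xED
s_5 = Round(s_4, k_4) = 0xD7
s_6 = Round(s_5, k_5) = 0x4F

0x4F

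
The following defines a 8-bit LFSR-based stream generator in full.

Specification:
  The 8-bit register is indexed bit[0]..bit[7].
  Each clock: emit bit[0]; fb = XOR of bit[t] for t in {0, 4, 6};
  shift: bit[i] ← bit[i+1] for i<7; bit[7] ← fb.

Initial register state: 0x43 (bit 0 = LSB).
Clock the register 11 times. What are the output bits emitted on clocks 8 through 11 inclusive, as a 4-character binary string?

0011

reg_0 = 0x43
clock 1: out=1, reg = 0x21
clock 2: out=1, reg = 0x90
clock 3: out=0, reg = 0xC8
clock 4: out=0, reg = 0xE4
clock 5: out=0, reg = 0xF2
clock 6: out=0, reg = 0x79
clock 7: out=1, reg = 0xBC
clock 8: out=0, reg = 0xDE
clock 9: out=0, reg = 0x6F
clock 10: out=1, reg = 0x37
clock 11: out=1, reg = 0x1B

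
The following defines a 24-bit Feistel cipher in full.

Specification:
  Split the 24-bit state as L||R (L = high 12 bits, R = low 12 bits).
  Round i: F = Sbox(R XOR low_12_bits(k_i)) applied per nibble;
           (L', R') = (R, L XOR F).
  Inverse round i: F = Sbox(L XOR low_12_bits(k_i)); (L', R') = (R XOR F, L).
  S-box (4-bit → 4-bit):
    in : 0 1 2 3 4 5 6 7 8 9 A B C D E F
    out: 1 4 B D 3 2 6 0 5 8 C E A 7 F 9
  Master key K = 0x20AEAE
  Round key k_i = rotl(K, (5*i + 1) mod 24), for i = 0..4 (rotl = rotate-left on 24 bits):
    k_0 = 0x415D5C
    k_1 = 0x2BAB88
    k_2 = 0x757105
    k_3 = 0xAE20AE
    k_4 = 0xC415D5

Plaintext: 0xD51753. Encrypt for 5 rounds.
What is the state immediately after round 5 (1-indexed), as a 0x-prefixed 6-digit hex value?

s_0 = plaintext = 0xD51753
s_1 = Round(s_0, k_0) = 0x753148
s_2 = Round(s_1, k_1) = 0x148BF2
s_3 = Round(s_2, k_2) = 0xBF2DD8
s_4 = Round(s_3, k_3) = 0xDD8CF4
s_5 = Round(s_4, k_4) = 0xCF456C

0xCF456C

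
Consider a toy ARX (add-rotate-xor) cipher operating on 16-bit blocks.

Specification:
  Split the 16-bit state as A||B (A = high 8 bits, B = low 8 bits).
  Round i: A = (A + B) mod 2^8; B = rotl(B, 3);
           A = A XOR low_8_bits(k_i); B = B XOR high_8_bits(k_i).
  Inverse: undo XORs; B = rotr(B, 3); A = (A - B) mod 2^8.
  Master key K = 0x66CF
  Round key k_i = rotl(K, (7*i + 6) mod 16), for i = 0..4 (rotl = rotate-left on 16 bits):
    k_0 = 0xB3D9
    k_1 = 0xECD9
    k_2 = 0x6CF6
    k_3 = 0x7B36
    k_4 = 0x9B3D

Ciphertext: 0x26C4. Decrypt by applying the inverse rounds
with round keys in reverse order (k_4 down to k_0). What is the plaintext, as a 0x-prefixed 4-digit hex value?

s_0 = ciphertext = 0x26C4
s_1 = InvRound(s_0, k_4) = 0x30EB
s_2 = InvRound(s_1, k_3) = 0xF412
s_3 = InvRound(s_2, k_2) = 0x33CF
s_4 = InvRound(s_3, k_1) = 0x8664
s_5 = InvRound(s_4, k_0) = 0x65FA

0x65FA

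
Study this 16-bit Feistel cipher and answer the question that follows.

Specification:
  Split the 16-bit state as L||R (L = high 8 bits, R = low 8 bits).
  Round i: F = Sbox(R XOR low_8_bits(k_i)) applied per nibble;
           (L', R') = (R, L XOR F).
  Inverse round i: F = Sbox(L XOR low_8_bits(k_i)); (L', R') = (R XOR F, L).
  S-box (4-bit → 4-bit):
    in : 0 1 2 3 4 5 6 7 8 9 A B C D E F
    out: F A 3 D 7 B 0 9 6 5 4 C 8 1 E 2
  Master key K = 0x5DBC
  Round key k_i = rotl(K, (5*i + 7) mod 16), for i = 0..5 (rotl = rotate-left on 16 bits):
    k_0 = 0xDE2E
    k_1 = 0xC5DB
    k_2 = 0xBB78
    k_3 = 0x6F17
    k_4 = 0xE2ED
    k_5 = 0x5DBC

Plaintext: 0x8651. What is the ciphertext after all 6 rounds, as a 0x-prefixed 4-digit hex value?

s_0 = plaintext = 0x8651
s_1 = Round(s_0, k_0) = 0x5114
s_2 = Round(s_1, k_1) = 0x14D3
s_3 = Round(s_2, k_2) = 0xD358
s_4 = Round(s_3, k_3) = 0x58A1
s_5 = Round(s_4, k_4) = 0xA120
s_6 = Round(s_5, k_5) = 0x20F9

0x20F9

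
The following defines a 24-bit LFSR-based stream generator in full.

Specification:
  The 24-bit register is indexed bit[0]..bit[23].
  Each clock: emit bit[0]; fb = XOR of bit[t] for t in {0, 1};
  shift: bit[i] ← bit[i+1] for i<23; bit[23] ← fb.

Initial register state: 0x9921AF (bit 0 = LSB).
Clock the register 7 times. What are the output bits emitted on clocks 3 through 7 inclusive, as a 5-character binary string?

reg_0 = 0x9921AF
clock 1: out=1, reg = 0x4C90D7
clock 2: out=1, reg = 0x26486B
clock 3: out=1, reg = 0x132435
clock 4: out=1, reg = 0x89921A
clock 5: out=0, reg = 0xC4C90D
clock 6: out=1, reg = 0xE26486
clock 7: out=0, reg = 0xF13243

11010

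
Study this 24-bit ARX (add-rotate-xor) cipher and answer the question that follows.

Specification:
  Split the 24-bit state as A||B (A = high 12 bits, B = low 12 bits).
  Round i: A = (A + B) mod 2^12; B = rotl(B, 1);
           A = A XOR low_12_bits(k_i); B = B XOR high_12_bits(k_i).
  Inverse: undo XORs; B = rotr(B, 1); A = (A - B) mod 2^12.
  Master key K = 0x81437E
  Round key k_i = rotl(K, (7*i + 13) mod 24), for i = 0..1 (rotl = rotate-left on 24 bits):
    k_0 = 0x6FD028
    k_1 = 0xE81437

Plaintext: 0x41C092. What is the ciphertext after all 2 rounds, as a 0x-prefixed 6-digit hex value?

s_0 = plaintext = 0x41C092
s_1 = Round(s_0, k_0) = 0x4867D9
s_2 = Round(s_1, k_1) = 0x868133

0x868133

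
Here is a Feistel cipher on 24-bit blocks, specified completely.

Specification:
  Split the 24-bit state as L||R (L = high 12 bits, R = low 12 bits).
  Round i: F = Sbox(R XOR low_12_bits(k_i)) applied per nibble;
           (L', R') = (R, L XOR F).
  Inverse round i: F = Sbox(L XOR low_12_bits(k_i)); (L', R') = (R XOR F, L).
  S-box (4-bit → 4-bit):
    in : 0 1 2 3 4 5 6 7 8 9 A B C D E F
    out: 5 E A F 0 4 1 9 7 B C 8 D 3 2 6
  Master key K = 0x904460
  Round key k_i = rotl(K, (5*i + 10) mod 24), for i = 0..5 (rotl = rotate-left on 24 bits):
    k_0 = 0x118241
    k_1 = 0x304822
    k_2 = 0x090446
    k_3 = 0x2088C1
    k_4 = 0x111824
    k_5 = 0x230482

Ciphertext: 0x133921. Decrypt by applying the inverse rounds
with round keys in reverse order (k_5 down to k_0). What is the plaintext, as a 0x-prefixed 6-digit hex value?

s_0 = ciphertext = 0x133921
s_1 = InvRound(s_0, k_5) = 0xDAF133
s_2 = InvRound(s_1, k_4) = 0x54BDAF
s_3 = InvRound(s_2, k_3) = 0xED354B
s_4 = InvRound(s_3, k_2) = 0x9FFED3
s_5 = InvRound(s_4, k_1) = 0x0E09FF
s_6 = InvRound(s_5, k_0) = 0x3310E0

0x3310E0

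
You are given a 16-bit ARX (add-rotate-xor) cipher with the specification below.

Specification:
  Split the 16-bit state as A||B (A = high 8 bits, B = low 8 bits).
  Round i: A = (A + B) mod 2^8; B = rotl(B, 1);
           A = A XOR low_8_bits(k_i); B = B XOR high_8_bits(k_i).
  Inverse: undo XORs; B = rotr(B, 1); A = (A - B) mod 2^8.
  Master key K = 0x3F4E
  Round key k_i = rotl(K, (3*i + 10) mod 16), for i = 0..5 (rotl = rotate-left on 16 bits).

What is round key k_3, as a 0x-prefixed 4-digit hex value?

K = 0x3F4E
k_0 = rotl(K, (3*0+10) mod 16) = rotl(K, 10) = 0x38FD
k_1 = rotl(K, (3*1+10) mod 16) = rotl(K, 13) = 0xC7E9
k_2 = rotl(K, (3*2+10) mod 16) = rotl(K, 0) = 0x3F4E
k_3 = rotl(K, (3*3+10) mod 16) = rotl(K, 3) = 0xFA71

0xFA71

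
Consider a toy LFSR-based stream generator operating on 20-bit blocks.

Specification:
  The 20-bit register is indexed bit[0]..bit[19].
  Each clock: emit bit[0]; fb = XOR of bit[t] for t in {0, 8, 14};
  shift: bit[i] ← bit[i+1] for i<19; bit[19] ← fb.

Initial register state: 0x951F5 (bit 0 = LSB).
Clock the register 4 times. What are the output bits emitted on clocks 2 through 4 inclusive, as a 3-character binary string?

reg_0 = 0x951F5
clock 1: out=1, reg = 0xCA8FA
clock 2: out=0, reg = 0x6547D
clock 3: out=1, reg = 0x32A3E
clock 4: out=0, reg = 0x1951F

010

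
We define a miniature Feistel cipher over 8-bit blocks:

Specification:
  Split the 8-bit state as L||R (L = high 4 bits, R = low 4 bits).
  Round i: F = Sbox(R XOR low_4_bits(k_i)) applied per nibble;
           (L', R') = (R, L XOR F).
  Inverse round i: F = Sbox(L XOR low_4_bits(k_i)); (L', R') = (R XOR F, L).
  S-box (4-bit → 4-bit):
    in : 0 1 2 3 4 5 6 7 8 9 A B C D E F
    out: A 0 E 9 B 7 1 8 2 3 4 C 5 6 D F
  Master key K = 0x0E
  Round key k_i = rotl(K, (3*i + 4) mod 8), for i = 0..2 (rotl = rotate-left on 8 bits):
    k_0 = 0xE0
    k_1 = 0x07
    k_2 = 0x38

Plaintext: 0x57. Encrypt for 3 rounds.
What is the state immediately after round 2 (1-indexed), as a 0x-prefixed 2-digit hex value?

0xD3

s_0 = plaintext = 0x57
s_1 = Round(s_0, k_0) = 0x7D
s_2 = Round(s_1, k_1) = 0xD3
s_3 = Round(s_2, k_2) = 0x31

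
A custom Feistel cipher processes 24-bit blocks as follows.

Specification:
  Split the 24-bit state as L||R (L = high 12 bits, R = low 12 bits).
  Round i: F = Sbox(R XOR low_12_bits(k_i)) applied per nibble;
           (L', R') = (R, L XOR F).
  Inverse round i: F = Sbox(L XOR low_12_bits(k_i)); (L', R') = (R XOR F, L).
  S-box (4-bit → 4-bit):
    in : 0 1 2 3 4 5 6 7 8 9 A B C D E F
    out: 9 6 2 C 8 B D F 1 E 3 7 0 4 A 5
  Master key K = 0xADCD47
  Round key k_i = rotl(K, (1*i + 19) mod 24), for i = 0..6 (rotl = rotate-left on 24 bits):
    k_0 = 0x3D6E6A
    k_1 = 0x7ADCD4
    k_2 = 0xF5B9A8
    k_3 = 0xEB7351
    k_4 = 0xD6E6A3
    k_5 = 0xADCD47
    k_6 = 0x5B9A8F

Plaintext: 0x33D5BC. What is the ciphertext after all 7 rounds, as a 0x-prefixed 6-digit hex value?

s_0 = plaintext = 0x33D5BC
s_1 = Round(s_0, k_0) = 0x5BC470
s_2 = Round(s_1, k_1) = 0x470484
s_3 = Round(s_2, k_2) = 0x484050
s_4 = Round(s_3, k_3) = 0x050812
s_5 = Round(s_4, k_4) = 0x812A26
s_6 = Round(s_5, k_5) = 0xA267C4
s_7 = Round(s_6, k_6) = 0x7C4EA1

0x7C4EA1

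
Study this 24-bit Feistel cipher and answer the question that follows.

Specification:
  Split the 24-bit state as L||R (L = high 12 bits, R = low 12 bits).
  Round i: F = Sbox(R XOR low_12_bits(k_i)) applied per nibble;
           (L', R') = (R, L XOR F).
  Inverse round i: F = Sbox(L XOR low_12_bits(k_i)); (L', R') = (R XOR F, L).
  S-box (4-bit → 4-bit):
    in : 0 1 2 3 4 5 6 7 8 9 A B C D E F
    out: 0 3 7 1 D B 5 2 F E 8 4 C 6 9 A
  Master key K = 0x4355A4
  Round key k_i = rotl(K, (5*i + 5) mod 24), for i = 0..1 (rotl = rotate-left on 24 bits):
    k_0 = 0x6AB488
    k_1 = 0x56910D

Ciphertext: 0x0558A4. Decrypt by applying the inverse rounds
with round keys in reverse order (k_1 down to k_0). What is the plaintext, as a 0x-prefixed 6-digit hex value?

s_0 = ciphertext = 0x0558A4
s_1 = InvRound(s_0, k_1) = 0xB1B055
s_2 = InvRound(s_1, k_0) = 0xAB4B1B

0xAB4B1B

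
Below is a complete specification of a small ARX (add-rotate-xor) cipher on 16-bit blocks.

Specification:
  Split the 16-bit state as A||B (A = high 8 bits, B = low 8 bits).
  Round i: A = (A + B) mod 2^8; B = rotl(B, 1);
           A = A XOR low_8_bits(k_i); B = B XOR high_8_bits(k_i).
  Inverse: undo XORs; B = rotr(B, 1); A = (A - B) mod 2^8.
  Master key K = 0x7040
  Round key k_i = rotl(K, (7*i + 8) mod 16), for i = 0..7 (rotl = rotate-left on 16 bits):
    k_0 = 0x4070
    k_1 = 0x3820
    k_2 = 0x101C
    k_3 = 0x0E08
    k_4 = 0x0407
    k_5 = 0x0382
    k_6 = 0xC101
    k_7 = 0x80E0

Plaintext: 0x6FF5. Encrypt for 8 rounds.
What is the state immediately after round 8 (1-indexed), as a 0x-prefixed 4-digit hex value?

0x4E16

s_0 = plaintext = 0x6FF5
s_1 = Round(s_0, k_0) = 0x14AB
s_2 = Round(s_1, k_1) = 0x9F6F
s_3 = Round(s_2, k_2) = 0x12CE
s_4 = Round(s_3, k_3) = 0xE893
s_5 = Round(s_4, k_4) = 0x7C23
s_6 = Round(s_5, k_5) = 0x1D45
s_7 = Round(s_6, k_6) = 0x634B
s_8 = Round(s_7, k_7) = 0x4E16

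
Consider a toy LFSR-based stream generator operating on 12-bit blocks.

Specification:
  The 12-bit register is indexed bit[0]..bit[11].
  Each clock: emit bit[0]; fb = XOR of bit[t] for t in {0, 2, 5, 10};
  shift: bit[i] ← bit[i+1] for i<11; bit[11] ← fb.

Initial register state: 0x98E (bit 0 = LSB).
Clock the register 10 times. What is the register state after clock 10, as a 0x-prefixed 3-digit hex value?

0x57E

reg_0 = 0x98E
clock 1: out=0, reg = 0xCC7
clock 2: out=1, reg = 0xE63
clock 3: out=1, reg = 0xF31
clock 4: out=1, reg = 0xF98
clock 5: out=0, reg = 0xFCC
clock 6: out=0, reg = 0x7E6
clock 7: out=0, reg = 0xBF3
clock 8: out=1, reg = 0x5F9
clock 9: out=1, reg = 0xAFC
clock 10: out=0, reg = 0x57E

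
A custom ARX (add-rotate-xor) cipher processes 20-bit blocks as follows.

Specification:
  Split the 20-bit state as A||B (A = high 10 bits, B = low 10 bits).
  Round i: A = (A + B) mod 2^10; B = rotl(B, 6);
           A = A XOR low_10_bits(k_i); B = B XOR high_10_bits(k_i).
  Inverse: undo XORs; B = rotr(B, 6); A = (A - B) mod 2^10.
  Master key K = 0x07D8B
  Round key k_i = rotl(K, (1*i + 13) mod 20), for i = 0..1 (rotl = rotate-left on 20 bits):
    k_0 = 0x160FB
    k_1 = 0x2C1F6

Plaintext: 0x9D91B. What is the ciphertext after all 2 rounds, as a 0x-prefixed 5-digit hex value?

0x016D8

s_0 = plaintext = 0x9D91B
s_1 = Round(s_0, k_0) = 0xDAA89
s_2 = Round(s_1, k_1) = 0x016D8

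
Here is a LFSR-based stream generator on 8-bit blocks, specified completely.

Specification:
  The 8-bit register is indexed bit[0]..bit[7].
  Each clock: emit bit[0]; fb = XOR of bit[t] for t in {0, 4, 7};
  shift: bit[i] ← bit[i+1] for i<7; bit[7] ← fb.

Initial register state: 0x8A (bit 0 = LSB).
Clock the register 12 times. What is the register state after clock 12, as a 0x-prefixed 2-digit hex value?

0x27

reg_0 = 0x8A
clock 1: out=0, reg = 0xC5
clock 2: out=1, reg = 0x62
clock 3: out=0, reg = 0x31
clock 4: out=1, reg = 0x18
clock 5: out=0, reg = 0x8C
clock 6: out=0, reg = 0xC6
clock 7: out=0, reg = 0xE3
clock 8: out=1, reg = 0x71
clock 9: out=1, reg = 0x38
clock 10: out=0, reg = 0x9C
clock 11: out=0, reg = 0x4E
clock 12: out=0, reg = 0x27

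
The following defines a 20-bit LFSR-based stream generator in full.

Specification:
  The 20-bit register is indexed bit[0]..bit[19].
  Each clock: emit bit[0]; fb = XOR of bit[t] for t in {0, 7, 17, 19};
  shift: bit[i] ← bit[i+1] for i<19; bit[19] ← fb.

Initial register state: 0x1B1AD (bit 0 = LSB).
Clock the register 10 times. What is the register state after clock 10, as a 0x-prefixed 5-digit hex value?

0x6286C

reg_0 = 0x1B1AD
clock 1: out=1, reg = 0x0D8D6
clock 2: out=0, reg = 0x86C6B
clock 3: out=1, reg = 0x43635
clock 4: out=1, reg = 0xA1B1A
clock 5: out=0, reg = 0x50D8D
clock 6: out=1, reg = 0x286C6
clock 7: out=0, reg = 0x14363
clock 8: out=1, reg = 0x8A1B1
clock 9: out=1, reg = 0xC50D8
clock 10: out=0, reg = 0x6286C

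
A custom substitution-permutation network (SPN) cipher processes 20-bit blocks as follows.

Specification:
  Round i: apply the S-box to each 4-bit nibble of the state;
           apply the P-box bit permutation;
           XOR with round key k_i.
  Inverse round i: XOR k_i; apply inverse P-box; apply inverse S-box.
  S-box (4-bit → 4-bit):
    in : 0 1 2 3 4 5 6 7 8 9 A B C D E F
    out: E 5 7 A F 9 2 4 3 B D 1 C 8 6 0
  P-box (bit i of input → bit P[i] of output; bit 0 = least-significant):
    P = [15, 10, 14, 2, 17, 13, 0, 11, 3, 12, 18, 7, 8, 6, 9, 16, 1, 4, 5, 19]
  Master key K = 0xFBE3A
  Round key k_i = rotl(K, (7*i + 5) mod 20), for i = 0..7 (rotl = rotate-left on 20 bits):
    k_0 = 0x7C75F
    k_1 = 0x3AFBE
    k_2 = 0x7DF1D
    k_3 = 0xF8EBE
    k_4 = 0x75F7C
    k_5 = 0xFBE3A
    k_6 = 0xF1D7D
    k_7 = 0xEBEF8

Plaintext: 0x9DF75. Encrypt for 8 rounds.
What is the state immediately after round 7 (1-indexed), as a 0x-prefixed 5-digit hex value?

s_0 = plaintext = 0x9DF75
s_1 = Round(s_0, k_0) = 0xE4748
s_2 = Round(s_1, k_1) = 0x400CF
s_3 = Round(s_2, k_2) = 0xAC5EE
s_4 = Round(s_3, k_3) = 0x6E815
s_5 = Round(s_4, k_4) = 0x5CD21
s_6 = Round(s_5, k_5) = 0x45CB9
s_7 = Round(s_6, k_6) = 0x098CB
s_8 = Round(s_7, k_7) = 0x72781

0x098CB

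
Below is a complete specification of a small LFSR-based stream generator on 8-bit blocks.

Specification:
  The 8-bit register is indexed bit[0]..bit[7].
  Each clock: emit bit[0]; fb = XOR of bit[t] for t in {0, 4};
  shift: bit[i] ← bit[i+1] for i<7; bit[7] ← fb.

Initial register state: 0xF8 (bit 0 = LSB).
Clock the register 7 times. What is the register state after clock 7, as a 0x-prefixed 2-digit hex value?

reg_0 = 0xF8
clock 1: out=0, reg = 0xFC
clock 2: out=0, reg = 0xFE
clock 3: out=0, reg = 0xFF
clock 4: out=1, reg = 0x7F
clock 5: out=1, reg = 0x3F
clock 6: out=1, reg = 0x1F
clock 7: out=1, reg = 0x0F

0x0F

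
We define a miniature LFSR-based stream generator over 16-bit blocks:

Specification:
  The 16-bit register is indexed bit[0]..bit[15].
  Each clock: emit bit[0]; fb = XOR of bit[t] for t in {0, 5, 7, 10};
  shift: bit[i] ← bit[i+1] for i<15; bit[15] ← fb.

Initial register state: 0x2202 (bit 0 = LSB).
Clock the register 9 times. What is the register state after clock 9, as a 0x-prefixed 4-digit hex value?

reg_0 = 0x2202
clock 1: out=0, reg = 0x1101
clock 2: out=1, reg = 0x8880
clock 3: out=0, reg = 0xC440
clock 4: out=0, reg = 0xE220
clock 5: out=0, reg = 0xF110
clock 6: out=0, reg = 0x7888
clock 7: out=0, reg = 0xBC44
clock 8: out=0, reg = 0xDE22
clock 9: out=0, reg = 0x6F11

0x6F11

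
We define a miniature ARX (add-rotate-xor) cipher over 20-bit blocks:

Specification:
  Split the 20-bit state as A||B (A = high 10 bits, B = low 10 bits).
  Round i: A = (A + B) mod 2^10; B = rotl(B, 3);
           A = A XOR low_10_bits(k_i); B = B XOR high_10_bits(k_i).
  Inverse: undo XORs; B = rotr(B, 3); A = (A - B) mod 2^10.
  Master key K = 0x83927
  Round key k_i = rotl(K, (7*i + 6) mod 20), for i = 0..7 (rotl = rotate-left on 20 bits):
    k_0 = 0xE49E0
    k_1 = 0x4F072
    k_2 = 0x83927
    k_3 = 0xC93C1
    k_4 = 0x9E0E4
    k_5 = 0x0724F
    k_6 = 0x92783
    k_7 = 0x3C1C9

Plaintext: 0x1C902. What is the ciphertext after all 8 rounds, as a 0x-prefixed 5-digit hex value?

0x4A68C

s_0 = plaintext = 0x1C902
s_1 = Round(s_0, k_0) = 0x25380
s_2 = Round(s_1, k_1) = 0x1993B
s_3 = Round(s_2, k_2) = 0x21BD4
s_4 = Round(s_3, k_3) = 0xE6D83
s_5 = Round(s_4, k_4) = 0x7EA63
s_6 = Round(s_5, k_5) = 0x84B00
s_7 = Round(s_6, k_6) = 0xA464F
s_8 = Round(s_7, k_7) = 0x4A68C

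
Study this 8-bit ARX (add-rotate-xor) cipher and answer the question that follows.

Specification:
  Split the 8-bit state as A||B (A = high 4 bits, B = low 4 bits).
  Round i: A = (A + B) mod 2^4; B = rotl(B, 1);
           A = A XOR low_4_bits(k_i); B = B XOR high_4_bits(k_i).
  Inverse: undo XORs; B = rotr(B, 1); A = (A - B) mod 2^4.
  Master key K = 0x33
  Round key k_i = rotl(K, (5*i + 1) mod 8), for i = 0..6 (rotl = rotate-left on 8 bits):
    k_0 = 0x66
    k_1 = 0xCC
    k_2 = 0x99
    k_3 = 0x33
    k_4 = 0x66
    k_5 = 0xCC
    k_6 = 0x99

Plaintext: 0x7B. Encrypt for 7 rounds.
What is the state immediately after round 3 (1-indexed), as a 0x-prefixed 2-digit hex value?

s_0 = plaintext = 0x7B
s_1 = Round(s_0, k_0) = 0x41
s_2 = Round(s_1, k_1) = 0x9E
s_3 = Round(s_2, k_2) = 0xE4
s_4 = Round(s_3, k_3) = 0x1B
s_5 = Round(s_4, k_4) = 0xA1
s_6 = Round(s_5, k_5) = 0x7E
s_7 = Round(s_6, k_6) = 0xC4

0xE4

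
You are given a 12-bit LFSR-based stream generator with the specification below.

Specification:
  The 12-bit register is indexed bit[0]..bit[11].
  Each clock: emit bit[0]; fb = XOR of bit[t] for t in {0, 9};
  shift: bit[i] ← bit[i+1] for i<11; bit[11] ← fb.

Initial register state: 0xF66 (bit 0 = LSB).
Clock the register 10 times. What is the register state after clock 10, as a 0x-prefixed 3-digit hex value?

reg_0 = 0xF66
clock 1: out=0, reg = 0xFB3
clock 2: out=1, reg = 0x7D9
clock 3: out=1, reg = 0x3EC
clock 4: out=0, reg = 0x9F6
clock 5: out=0, reg = 0x4FB
clock 6: out=1, reg = 0xA7D
clock 7: out=1, reg = 0x53E
clock 8: out=0, reg = 0x29F
clock 9: out=1, reg = 0x14F
clock 10: out=1, reg = 0x8A7

0x8A7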